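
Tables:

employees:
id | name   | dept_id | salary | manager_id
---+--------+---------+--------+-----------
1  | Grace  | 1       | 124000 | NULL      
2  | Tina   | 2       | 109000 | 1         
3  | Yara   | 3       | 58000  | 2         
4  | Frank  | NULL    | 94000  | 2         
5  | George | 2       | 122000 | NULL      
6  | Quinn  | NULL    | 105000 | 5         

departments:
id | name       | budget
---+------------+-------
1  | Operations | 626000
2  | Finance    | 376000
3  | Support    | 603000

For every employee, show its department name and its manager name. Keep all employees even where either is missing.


Two LEFT JOINs from the same base table employees: one to departments via dept_id, one to employees itself via manager_id. Both are LEFT so every employee is preserved.
Match against departments:
  - employee 1 (Grace): dept_id=1 -> matches Operations
  - employee 2 (Tina): dept_id=2 -> matches Finance
  - employee 3 (Yara): dept_id=3 -> matches Support
  - employee 4 (Frank): dept_id=NULL, no match -> kept with NULL
  - employee 5 (George): dept_id=2 -> matches Finance
  - employee 6 (Quinn): dept_id=NULL, no match -> kept with NULL
Match against employees (self):
  - employee 1 (Grace): manager_id=NULL -> NULL
  - employee 2 (Tina): manager_id=1 -> Grace
  - employee 3 (Yara): manager_id=2 -> Tina
  - employee 4 (Frank): manager_id=2 -> Tina
  - employee 5 (George): manager_id=NULL -> NULL
  - employee 6 (Quinn): manager_id=5 -> George

SQL:
SELECT a.name, b.name AS department, c.name AS manager
FROM employees a
LEFT JOIN departments b ON a.dept_id = b.id
LEFT JOIN employees c ON a.manager_id = c.id

Result:
name   | department | manager
-------+------------+--------
Grace  | Operations | NULL   
Tina   | Finance    | Grace  
Yara   | Support    | Tina   
Frank  | NULL       | Tina   
George | Finance    | NULL   
Quinn  | NULL       | George 


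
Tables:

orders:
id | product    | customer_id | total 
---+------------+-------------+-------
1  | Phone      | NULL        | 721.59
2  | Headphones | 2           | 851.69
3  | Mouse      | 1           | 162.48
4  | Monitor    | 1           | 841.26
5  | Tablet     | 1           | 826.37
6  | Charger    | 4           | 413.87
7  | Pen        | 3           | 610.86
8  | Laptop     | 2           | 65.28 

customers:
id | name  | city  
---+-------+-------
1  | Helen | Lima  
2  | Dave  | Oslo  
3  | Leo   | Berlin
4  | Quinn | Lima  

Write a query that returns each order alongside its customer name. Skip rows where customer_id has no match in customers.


INNER JOIN keeps only orders rows whose customer_id matches an id in customers. Walk through each order:
  - order 1 (Phone): customer_id=NULL, no match -> dropped
  - order 2 (Headphones): customer_id=2 -> matches Dave
  - order 3 (Mouse): customer_id=1 -> matches Helen
  - order 4 (Monitor): customer_id=1 -> matches Helen
  - order 5 (Tablet): customer_id=1 -> matches Helen
  - order 6 (Charger): customer_id=4 -> matches Quinn
  - order 7 (Pen): customer_id=3 -> matches Leo
  - order 8 (Laptop): customer_id=2 -> matches Dave
So 1 of 8 rows is dropped.

SQL:
SELECT a.product, b.name AS customer
FROM orders a
INNER JOIN customers b ON a.customer_id = b.id

Result:
product    | customer
-----------+---------
Headphones | Dave    
Mouse      | Helen   
Monitor    | Helen   
Tablet     | Helen   
Charger    | Quinn   
Pen        | Leo     
Laptop     | Dave    


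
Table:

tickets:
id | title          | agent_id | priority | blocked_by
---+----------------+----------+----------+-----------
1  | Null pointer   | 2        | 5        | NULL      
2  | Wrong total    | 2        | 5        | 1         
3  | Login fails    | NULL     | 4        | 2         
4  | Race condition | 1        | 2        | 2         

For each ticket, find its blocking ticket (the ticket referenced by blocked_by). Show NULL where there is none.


This is a self-join: tickets is joined to a second copy of itself, matching each row's blocked_by to another row's id. Use LEFT JOIN so rows with blocked_by=NULL are kept.
  - ticket 1 (Null pointer): blocked_by=NULL -> NULL
  - ticket 2 (Wrong total): blocked_by=1 -> Null pointer
  - ticket 3 (Login fails): blocked_by=2 -> Wrong total
  - ticket 4 (Race condition): blocked_by=2 -> Wrong total

SQL:
SELECT a.title AS item, b.title AS blocked_by
FROM tickets a
LEFT JOIN tickets b ON a.blocked_by = b.id

Result:
item           | blocked_by  
---------------+-------------
Null pointer   | NULL        
Wrong total    | Null pointer
Login fails    | Wrong total 
Race condition | Wrong total 


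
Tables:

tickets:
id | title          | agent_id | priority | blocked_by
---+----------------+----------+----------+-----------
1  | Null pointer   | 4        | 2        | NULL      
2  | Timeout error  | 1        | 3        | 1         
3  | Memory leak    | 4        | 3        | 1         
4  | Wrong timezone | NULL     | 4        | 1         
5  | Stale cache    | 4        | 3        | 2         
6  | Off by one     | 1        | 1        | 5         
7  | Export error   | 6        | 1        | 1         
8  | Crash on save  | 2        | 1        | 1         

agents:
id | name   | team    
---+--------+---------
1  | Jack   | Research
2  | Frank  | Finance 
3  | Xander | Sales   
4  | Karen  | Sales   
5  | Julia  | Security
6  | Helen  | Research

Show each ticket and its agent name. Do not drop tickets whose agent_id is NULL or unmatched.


LEFT JOIN keeps every row from tickets (the left table); where agent_id has no match in agents, the agent columns become NULL. Walk through each ticket:
  - ticket 1 (Null pointer): agent_id=4 -> matches Karen
  - ticket 2 (Timeout error): agent_id=1 -> matches Jack
  - ticket 3 (Memory leak): agent_id=4 -> matches Karen
  - ticket 4 (Wrong timezone): agent_id=NULL, no match -> kept with NULL
  - ticket 5 (Stale cache): agent_id=4 -> matches Karen
  - ticket 6 (Off by one): agent_id=1 -> matches Jack
  - ticket 7 (Export error): agent_id=6 -> matches Helen
  - ticket 8 (Crash on save): agent_id=2 -> matches Frank
All 8 rows appear; 1 has NULL agent.

SQL:
SELECT a.title, b.name AS agent
FROM tickets a
LEFT JOIN agents b ON a.agent_id = b.id

Result:
title          | agent
---------------+------
Null pointer   | Karen
Timeout error  | Jack 
Memory leak    | Karen
Wrong timezone | NULL 
Stale cache    | Karen
Off by one     | Jack 
Export error   | Helen
Crash on save  | Frank


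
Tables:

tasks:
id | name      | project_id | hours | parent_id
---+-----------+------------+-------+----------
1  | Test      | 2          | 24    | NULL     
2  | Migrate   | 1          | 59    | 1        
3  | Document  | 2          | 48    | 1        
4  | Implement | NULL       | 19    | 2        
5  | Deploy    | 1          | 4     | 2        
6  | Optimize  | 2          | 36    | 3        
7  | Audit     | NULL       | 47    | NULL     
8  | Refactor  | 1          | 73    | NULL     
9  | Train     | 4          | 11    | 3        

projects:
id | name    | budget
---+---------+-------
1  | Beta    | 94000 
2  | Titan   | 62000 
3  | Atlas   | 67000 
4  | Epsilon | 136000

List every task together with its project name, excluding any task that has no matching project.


INNER JOIN keeps only tasks rows whose project_id matches an id in projects. Walk through each task:
  - task 1 (Test): project_id=2 -> matches Titan
  - task 2 (Migrate): project_id=1 -> matches Beta
  - task 3 (Document): project_id=2 -> matches Titan
  - task 4 (Implement): project_id=NULL, no match -> dropped
  - task 5 (Deploy): project_id=1 -> matches Beta
  - task 6 (Optimize): project_id=2 -> matches Titan
  - task 7 (Audit): project_id=NULL, no match -> dropped
  - task 8 (Refactor): project_id=1 -> matches Beta
  - task 9 (Train): project_id=4 -> matches Epsilon
So 2 of 9 rows are dropped.

SQL:
SELECT a.name, b.name AS project
FROM tasks a
INNER JOIN projects b ON a.project_id = b.id

Result:
name     | project
---------+--------
Test     | Titan  
Migrate  | Beta   
Document | Titan  
Deploy   | Beta   
Optimize | Titan  
Refactor | Beta   
Train    | Epsilon


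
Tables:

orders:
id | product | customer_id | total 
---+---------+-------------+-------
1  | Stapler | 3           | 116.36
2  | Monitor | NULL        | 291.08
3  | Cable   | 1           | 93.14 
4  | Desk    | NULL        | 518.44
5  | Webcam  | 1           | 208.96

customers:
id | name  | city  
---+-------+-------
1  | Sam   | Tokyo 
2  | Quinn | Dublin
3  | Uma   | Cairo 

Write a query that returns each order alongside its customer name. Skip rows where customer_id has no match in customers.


INNER JOIN keeps only orders rows whose customer_id matches an id in customers. Walk through each order:
  - order 1 (Stapler): customer_id=3 -> matches Uma
  - order 2 (Monitor): customer_id=NULL, no match -> dropped
  - order 3 (Cable): customer_id=1 -> matches Sam
  - order 4 (Desk): customer_id=NULL, no match -> dropped
  - order 5 (Webcam): customer_id=1 -> matches Sam
So 2 of 5 rows are dropped.

SQL:
SELECT a.product, b.name AS customer
FROM orders a
INNER JOIN customers b ON a.customer_id = b.id

Result:
product | customer
--------+---------
Stapler | Uma     
Cable   | Sam     
Webcam  | Sam     


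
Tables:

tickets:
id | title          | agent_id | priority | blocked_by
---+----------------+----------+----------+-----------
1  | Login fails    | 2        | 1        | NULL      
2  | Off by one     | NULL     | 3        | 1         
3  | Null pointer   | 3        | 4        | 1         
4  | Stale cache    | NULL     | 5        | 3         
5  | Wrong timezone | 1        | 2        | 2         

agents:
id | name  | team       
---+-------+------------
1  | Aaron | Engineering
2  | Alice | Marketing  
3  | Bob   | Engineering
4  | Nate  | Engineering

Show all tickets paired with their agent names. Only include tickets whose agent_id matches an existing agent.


INNER JOIN keeps only tickets rows whose agent_id matches an id in agents. Walk through each ticket:
  - ticket 1 (Login fails): agent_id=2 -> matches Alice
  - ticket 2 (Off by one): agent_id=NULL, no match -> dropped
  - ticket 3 (Null pointer): agent_id=3 -> matches Bob
  - ticket 4 (Stale cache): agent_id=NULL, no match -> dropped
  - ticket 5 (Wrong timezone): agent_id=1 -> matches Aaron
So 2 of 5 rows are dropped.

SQL:
SELECT a.title, b.name AS agent
FROM tickets a
INNER JOIN agents b ON a.agent_id = b.id

Result:
title          | agent
---------------+------
Login fails    | Alice
Null pointer   | Bob  
Wrong timezone | Aaron


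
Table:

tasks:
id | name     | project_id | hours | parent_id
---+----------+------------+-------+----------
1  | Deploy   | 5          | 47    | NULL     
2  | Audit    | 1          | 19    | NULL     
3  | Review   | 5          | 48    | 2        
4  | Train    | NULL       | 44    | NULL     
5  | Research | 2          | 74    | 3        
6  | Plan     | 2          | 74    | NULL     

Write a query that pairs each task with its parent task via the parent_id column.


This is a self-join: tasks is joined to a second copy of itself, matching each row's parent_id to another row's id. Use LEFT JOIN so rows with parent_id=NULL are kept.
  - task 1 (Deploy): parent_id=NULL -> NULL
  - task 2 (Audit): parent_id=NULL -> NULL
  - task 3 (Review): parent_id=2 -> Audit
  - task 4 (Train): parent_id=NULL -> NULL
  - task 5 (Research): parent_id=3 -> Review
  - task 6 (Plan): parent_id=NULL -> NULL

SQL:
SELECT a.name AS item, b.name AS parent
FROM tasks a
LEFT JOIN tasks b ON a.parent_id = b.id

Result:
item     | parent
---------+-------
Deploy   | NULL  
Audit    | NULL  
Review   | Audit 
Train    | NULL  
Research | Review
Plan     | NULL  


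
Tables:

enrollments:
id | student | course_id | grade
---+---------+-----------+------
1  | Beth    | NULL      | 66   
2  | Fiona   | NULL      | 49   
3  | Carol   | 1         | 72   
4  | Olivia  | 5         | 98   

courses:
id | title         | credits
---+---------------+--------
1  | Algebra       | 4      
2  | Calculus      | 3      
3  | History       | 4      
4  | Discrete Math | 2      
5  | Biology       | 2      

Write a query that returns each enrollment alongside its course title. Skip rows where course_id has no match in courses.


INNER JOIN keeps only enrollments rows whose course_id matches an id in courses. Walk through each enrollment:
  - enrollment 1 (Beth): course_id=NULL, no match -> dropped
  - enrollment 2 (Fiona): course_id=NULL, no match -> dropped
  - enrollment 3 (Carol): course_id=1 -> matches Algebra
  - enrollment 4 (Olivia): course_id=5 -> matches Biology
So 2 of 4 rows are dropped.

SQL:
SELECT a.student, b.title AS course
FROM enrollments a
INNER JOIN courses b ON a.course_id = b.id

Result:
student | course 
--------+--------
Carol   | Algebra
Olivia  | Biology


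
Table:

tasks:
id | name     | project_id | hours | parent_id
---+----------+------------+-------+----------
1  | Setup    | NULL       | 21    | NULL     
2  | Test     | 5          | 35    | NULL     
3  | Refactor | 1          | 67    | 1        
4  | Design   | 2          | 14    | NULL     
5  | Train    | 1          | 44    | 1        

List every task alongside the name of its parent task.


This is a self-join: tasks is joined to a second copy of itself, matching each row's parent_id to another row's id. Use LEFT JOIN so rows with parent_id=NULL are kept.
  - task 1 (Setup): parent_id=NULL -> NULL
  - task 2 (Test): parent_id=NULL -> NULL
  - task 3 (Refactor): parent_id=1 -> Setup
  - task 4 (Design): parent_id=NULL -> NULL
  - task 5 (Train): parent_id=1 -> Setup

SQL:
SELECT a.name AS item, b.name AS parent
FROM tasks a
LEFT JOIN tasks b ON a.parent_id = b.id

Result:
item     | parent
---------+-------
Setup    | NULL  
Test     | NULL  
Refactor | Setup 
Design   | NULL  
Train    | Setup 


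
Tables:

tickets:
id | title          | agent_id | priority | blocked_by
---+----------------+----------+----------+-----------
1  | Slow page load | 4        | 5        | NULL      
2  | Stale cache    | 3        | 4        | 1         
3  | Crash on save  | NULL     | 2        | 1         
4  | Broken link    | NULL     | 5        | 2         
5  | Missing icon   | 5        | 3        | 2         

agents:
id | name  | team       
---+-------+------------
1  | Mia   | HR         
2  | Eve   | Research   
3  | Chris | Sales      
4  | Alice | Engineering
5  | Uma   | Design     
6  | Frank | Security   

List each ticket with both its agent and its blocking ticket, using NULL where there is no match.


Two LEFT JOINs from the same base table tickets: one to agents via agent_id, one to tickets itself via blocked_by. Both are LEFT so every ticket is preserved.
Match against agents:
  - ticket 1 (Slow page load): agent_id=4 -> matches Alice
  - ticket 2 (Stale cache): agent_id=3 -> matches Chris
  - ticket 3 (Crash on save): agent_id=NULL, no match -> kept with NULL
  - ticket 4 (Broken link): agent_id=NULL, no match -> kept with NULL
  - ticket 5 (Missing icon): agent_id=5 -> matches Uma
Match against tickets (self):
  - ticket 1 (Slow page load): blocked_by=NULL -> NULL
  - ticket 2 (Stale cache): blocked_by=1 -> Slow page load
  - ticket 3 (Crash on save): blocked_by=1 -> Slow page load
  - ticket 4 (Broken link): blocked_by=2 -> Stale cache
  - ticket 5 (Missing icon): blocked_by=2 -> Stale cache

SQL:
SELECT a.title, b.name AS agent, c.title AS blocked_by
FROM tickets a
LEFT JOIN agents b ON a.agent_id = b.id
LEFT JOIN tickets c ON a.blocked_by = c.id

Result:
title          | agent | blocked_by    
---------------+-------+---------------
Slow page load | Alice | NULL          
Stale cache    | Chris | Slow page load
Crash on save  | NULL  | Slow page load
Broken link    | NULL  | Stale cache   
Missing icon   | Uma   | Stale cache   


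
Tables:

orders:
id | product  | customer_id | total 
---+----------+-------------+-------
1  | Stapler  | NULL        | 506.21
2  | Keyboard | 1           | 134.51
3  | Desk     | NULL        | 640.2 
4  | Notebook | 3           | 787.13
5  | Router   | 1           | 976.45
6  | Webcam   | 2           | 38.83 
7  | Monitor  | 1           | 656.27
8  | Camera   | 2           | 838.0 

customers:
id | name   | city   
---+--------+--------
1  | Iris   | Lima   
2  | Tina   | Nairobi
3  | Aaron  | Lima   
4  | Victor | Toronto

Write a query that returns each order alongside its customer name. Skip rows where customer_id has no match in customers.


INNER JOIN keeps only orders rows whose customer_id matches an id in customers. Walk through each order:
  - order 1 (Stapler): customer_id=NULL, no match -> dropped
  - order 2 (Keyboard): customer_id=1 -> matches Iris
  - order 3 (Desk): customer_id=NULL, no match -> dropped
  - order 4 (Notebook): customer_id=3 -> matches Aaron
  - order 5 (Router): customer_id=1 -> matches Iris
  - order 6 (Webcam): customer_id=2 -> matches Tina
  - order 7 (Monitor): customer_id=1 -> matches Iris
  - order 8 (Camera): customer_id=2 -> matches Tina
So 2 of 8 rows are dropped.

SQL:
SELECT a.product, b.name AS customer
FROM orders a
INNER JOIN customers b ON a.customer_id = b.id

Result:
product  | customer
---------+---------
Keyboard | Iris    
Notebook | Aaron   
Router   | Iris    
Webcam   | Tina    
Monitor  | Iris    
Camera   | Tina    


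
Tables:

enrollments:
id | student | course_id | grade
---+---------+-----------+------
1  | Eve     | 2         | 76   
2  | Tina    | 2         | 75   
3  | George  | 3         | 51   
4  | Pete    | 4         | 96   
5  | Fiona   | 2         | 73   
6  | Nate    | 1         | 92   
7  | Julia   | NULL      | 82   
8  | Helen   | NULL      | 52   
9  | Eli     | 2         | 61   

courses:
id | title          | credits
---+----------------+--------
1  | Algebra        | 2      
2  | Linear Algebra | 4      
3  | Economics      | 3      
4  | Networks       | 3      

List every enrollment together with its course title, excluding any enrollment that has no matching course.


INNER JOIN keeps only enrollments rows whose course_id matches an id in courses. Walk through each enrollment:
  - enrollment 1 (Eve): course_id=2 -> matches Linear Algebra
  - enrollment 2 (Tina): course_id=2 -> matches Linear Algebra
  - enrollment 3 (George): course_id=3 -> matches Economics
  - enrollment 4 (Pete): course_id=4 -> matches Networks
  - enrollment 5 (Fiona): course_id=2 -> matches Linear Algebra
  - enrollment 6 (Nate): course_id=1 -> matches Algebra
  - enrollment 7 (Julia): course_id=NULL, no match -> dropped
  - enrollment 8 (Helen): course_id=NULL, no match -> dropped
  - enrollment 9 (Eli): course_id=2 -> matches Linear Algebra
So 2 of 9 rows are dropped.

SQL:
SELECT a.student, b.title AS course
FROM enrollments a
INNER JOIN courses b ON a.course_id = b.id

Result:
student | course        
--------+---------------
Eve     | Linear Algebra
Tina    | Linear Algebra
George  | Economics     
Pete    | Networks      
Fiona   | Linear Algebra
Nate    | Algebra       
Eli     | Linear Algebra


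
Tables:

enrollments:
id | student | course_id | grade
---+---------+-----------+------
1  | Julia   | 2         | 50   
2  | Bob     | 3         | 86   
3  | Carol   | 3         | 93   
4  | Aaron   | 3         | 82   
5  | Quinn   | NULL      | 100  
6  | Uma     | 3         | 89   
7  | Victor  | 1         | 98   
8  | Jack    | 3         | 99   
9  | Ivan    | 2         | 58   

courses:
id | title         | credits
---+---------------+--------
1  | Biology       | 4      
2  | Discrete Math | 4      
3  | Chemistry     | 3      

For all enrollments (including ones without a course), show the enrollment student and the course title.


LEFT JOIN keeps every row from enrollments (the left table); where course_id has no match in courses, the course columns become NULL. Walk through each enrollment:
  - enrollment 1 (Julia): course_id=2 -> matches Discrete Math
  - enrollment 2 (Bob): course_id=3 -> matches Chemistry
  - enrollment 3 (Carol): course_id=3 -> matches Chemistry
  - enrollment 4 (Aaron): course_id=3 -> matches Chemistry
  - enrollment 5 (Quinn): course_id=NULL, no match -> kept with NULL
  - enrollment 6 (Uma): course_id=3 -> matches Chemistry
  - enrollment 7 (Victor): course_id=1 -> matches Biology
  - enrollment 8 (Jack): course_id=3 -> matches Chemistry
  - enrollment 9 (Ivan): course_id=2 -> matches Discrete Math
All 9 rows appear; 1 has NULL course.

SQL:
SELECT a.student, b.title AS course
FROM enrollments a
LEFT JOIN courses b ON a.course_id = b.id

Result:
student | course       
--------+--------------
Julia   | Discrete Math
Bob     | Chemistry    
Carol   | Chemistry    
Aaron   | Chemistry    
Quinn   | NULL         
Uma     | Chemistry    
Victor  | Biology      
Jack    | Chemistry    
Ivan    | Discrete Math


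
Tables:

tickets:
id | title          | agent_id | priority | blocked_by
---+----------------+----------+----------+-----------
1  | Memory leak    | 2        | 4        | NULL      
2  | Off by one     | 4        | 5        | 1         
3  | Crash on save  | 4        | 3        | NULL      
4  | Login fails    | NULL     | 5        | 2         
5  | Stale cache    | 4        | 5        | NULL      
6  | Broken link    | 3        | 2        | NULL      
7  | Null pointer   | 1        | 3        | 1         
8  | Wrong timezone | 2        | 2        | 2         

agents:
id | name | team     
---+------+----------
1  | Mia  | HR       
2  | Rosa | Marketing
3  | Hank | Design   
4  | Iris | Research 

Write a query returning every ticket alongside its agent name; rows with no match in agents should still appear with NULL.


LEFT JOIN keeps every row from tickets (the left table); where agent_id has no match in agents, the agent columns become NULL. Walk through each ticket:
  - ticket 1 (Memory leak): agent_id=2 -> matches Rosa
  - ticket 2 (Off by one): agent_id=4 -> matches Iris
  - ticket 3 (Crash on save): agent_id=4 -> matches Iris
  - ticket 4 (Login fails): agent_id=NULL, no match -> kept with NULL
  - ticket 5 (Stale cache): agent_id=4 -> matches Iris
  - ticket 6 (Broken link): agent_id=3 -> matches Hank
  - ticket 7 (Null pointer): agent_id=1 -> matches Mia
  - ticket 8 (Wrong timezone): agent_id=2 -> matches Rosa
All 8 rows appear; 1 has NULL agent.

SQL:
SELECT a.title, b.name AS agent
FROM tickets a
LEFT JOIN agents b ON a.agent_id = b.id

Result:
title          | agent
---------------+------
Memory leak    | Rosa 
Off by one     | Iris 
Crash on save  | Iris 
Login fails    | NULL 
Stale cache    | Iris 
Broken link    | Hank 
Null pointer   | Mia  
Wrong timezone | Rosa 


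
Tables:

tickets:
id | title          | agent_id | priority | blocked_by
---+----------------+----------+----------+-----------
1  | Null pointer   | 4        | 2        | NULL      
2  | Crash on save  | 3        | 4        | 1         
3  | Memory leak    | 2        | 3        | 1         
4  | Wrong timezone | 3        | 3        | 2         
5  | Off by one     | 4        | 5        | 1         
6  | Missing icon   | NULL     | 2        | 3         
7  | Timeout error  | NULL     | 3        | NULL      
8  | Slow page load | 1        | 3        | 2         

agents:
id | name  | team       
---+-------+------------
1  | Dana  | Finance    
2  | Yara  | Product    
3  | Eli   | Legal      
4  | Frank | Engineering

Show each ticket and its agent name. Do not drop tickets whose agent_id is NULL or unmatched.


LEFT JOIN keeps every row from tickets (the left table); where agent_id has no match in agents, the agent columns become NULL. Walk through each ticket:
  - ticket 1 (Null pointer): agent_id=4 -> matches Frank
  - ticket 2 (Crash on save): agent_id=3 -> matches Eli
  - ticket 3 (Memory leak): agent_id=2 -> matches Yara
  - ticket 4 (Wrong timezone): agent_id=3 -> matches Eli
  - ticket 5 (Off by one): agent_id=4 -> matches Frank
  - ticket 6 (Missing icon): agent_id=NULL, no match -> kept with NULL
  - ticket 7 (Timeout error): agent_id=NULL, no match -> kept with NULL
  - ticket 8 (Slow page load): agent_id=1 -> matches Dana
All 8 rows appear; 2 have NULL agent.

SQL:
SELECT a.title, b.name AS agent
FROM tickets a
LEFT JOIN agents b ON a.agent_id = b.id

Result:
title          | agent
---------------+------
Null pointer   | Frank
Crash on save  | Eli  
Memory leak    | Yara 
Wrong timezone | Eli  
Off by one     | Frank
Missing icon   | NULL 
Timeout error  | NULL 
Slow page load | Dana 


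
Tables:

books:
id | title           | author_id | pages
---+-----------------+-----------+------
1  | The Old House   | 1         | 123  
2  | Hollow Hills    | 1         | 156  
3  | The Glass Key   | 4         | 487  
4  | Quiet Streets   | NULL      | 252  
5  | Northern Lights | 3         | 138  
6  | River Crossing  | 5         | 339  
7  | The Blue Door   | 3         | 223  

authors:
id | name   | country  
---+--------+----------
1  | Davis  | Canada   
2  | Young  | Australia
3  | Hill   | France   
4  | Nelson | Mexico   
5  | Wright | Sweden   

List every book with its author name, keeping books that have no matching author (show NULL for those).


LEFT JOIN keeps every row from books (the left table); where author_id has no match in authors, the author columns become NULL. Walk through each book:
  - book 1 (The Old House): author_id=1 -> matches Davis
  - book 2 (Hollow Hills): author_id=1 -> matches Davis
  - book 3 (The Glass Key): author_id=4 -> matches Nelson
  - book 4 (Quiet Streets): author_id=NULL, no match -> kept with NULL
  - book 5 (Northern Lights): author_id=3 -> matches Hill
  - book 6 (River Crossing): author_id=5 -> matches Wright
  - book 7 (The Blue Door): author_id=3 -> matches Hill
All 7 rows appear; 1 has NULL author.

SQL:
SELECT a.title, b.name AS author
FROM books a
LEFT JOIN authors b ON a.author_id = b.id

Result:
title           | author
----------------+-------
The Old House   | Davis 
Hollow Hills    | Davis 
The Glass Key   | Nelson
Quiet Streets   | NULL  
Northern Lights | Hill  
River Crossing  | Wright
The Blue Door   | Hill  


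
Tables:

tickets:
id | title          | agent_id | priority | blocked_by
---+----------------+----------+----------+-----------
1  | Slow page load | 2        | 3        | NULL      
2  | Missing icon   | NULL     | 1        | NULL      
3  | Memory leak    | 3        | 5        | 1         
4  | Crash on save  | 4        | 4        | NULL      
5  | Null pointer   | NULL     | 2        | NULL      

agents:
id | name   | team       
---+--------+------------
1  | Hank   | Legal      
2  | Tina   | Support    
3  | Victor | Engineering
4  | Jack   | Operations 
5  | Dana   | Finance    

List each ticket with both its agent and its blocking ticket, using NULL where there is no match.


Two LEFT JOINs from the same base table tickets: one to agents via agent_id, one to tickets itself via blocked_by. Both are LEFT so every ticket is preserved.
Match against agents:
  - ticket 1 (Slow page load): agent_id=2 -> matches Tina
  - ticket 2 (Missing icon): agent_id=NULL, no match -> kept with NULL
  - ticket 3 (Memory leak): agent_id=3 -> matches Victor
  - ticket 4 (Crash on save): agent_id=4 -> matches Jack
  - ticket 5 (Null pointer): agent_id=NULL, no match -> kept with NULL
Match against tickets (self):
  - ticket 1 (Slow page load): blocked_by=NULL -> NULL
  - ticket 2 (Missing icon): blocked_by=NULL -> NULL
  - ticket 3 (Memory leak): blocked_by=1 -> Slow page load
  - ticket 4 (Crash on save): blocked_by=NULL -> NULL
  - ticket 5 (Null pointer): blocked_by=NULL -> NULL

SQL:
SELECT a.title, b.name AS agent, c.title AS blocked_by
FROM tickets a
LEFT JOIN agents b ON a.agent_id = b.id
LEFT JOIN tickets c ON a.blocked_by = c.id

Result:
title          | agent  | blocked_by    
---------------+--------+---------------
Slow page load | Tina   | NULL          
Missing icon   | NULL   | NULL          
Memory leak    | Victor | Slow page load
Crash on save  | Jack   | NULL          
Null pointer   | NULL   | NULL          


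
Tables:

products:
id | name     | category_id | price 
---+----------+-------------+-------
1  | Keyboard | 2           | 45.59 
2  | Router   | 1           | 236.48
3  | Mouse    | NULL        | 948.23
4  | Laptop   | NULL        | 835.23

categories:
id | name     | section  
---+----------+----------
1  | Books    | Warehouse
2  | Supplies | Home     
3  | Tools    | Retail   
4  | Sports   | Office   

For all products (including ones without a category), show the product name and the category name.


LEFT JOIN keeps every row from products (the left table); where category_id has no match in categories, the category columns become NULL. Walk through each product:
  - product 1 (Keyboard): category_id=2 -> matches Supplies
  - product 2 (Router): category_id=1 -> matches Books
  - product 3 (Mouse): category_id=NULL, no match -> kept with NULL
  - product 4 (Laptop): category_id=NULL, no match -> kept with NULL
All 4 rows appear; 2 have NULL category.

SQL:
SELECT a.name, b.name AS category
FROM products a
LEFT JOIN categories b ON a.category_id = b.id

Result:
name     | category
---------+---------
Keyboard | Supplies
Router   | Books   
Mouse    | NULL    
Laptop   | NULL    


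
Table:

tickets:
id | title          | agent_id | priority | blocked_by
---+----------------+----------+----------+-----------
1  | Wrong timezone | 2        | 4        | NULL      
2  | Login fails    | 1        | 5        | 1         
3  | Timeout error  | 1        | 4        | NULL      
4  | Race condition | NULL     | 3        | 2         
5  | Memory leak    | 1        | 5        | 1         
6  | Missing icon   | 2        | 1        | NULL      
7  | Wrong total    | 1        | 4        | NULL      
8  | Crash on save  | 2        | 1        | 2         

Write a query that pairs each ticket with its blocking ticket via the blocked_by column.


This is a self-join: tickets is joined to a second copy of itself, matching each row's blocked_by to another row's id. Use LEFT JOIN so rows with blocked_by=NULL are kept.
  - ticket 1 (Wrong timezone): blocked_by=NULL -> NULL
  - ticket 2 (Login fails): blocked_by=1 -> Wrong timezone
  - ticket 3 (Timeout error): blocked_by=NULL -> NULL
  - ticket 4 (Race condition): blocked_by=2 -> Login fails
  - ticket 5 (Memory leak): blocked_by=1 -> Wrong timezone
  - ticket 6 (Missing icon): blocked_by=NULL -> NULL
  - ticket 7 (Wrong total): blocked_by=NULL -> NULL
  - ticket 8 (Crash on save): blocked_by=2 -> Login fails

SQL:
SELECT a.title AS item, b.title AS blocked_by
FROM tickets a
LEFT JOIN tickets b ON a.blocked_by = b.id

Result:
item           | blocked_by    
---------------+---------------
Wrong timezone | NULL          
Login fails    | Wrong timezone
Timeout error  | NULL          
Race condition | Login fails   
Memory leak    | Wrong timezone
Missing icon   | NULL          
Wrong total    | NULL          
Crash on save  | Login fails   


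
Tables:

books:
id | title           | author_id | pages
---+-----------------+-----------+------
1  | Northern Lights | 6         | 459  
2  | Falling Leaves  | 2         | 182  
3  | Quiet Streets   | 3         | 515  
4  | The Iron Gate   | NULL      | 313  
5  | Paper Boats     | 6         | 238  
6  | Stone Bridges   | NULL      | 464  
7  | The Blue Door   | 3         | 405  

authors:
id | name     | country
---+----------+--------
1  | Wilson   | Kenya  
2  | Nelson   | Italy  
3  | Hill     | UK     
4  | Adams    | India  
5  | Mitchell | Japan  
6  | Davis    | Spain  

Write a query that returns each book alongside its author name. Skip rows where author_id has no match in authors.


INNER JOIN keeps only books rows whose author_id matches an id in authors. Walk through each book:
  - book 1 (Northern Lights): author_id=6 -> matches Davis
  - book 2 (Falling Leaves): author_id=2 -> matches Nelson
  - book 3 (Quiet Streets): author_id=3 -> matches Hill
  - book 4 (The Iron Gate): author_id=NULL, no match -> dropped
  - book 5 (Paper Boats): author_id=6 -> matches Davis
  - book 6 (Stone Bridges): author_id=NULL, no match -> dropped
  - book 7 (The Blue Door): author_id=3 -> matches Hill
So 2 of 7 rows are dropped.

SQL:
SELECT a.title, b.name AS author
FROM books a
INNER JOIN authors b ON a.author_id = b.id

Result:
title           | author
----------------+-------
Northern Lights | Davis 
Falling Leaves  | Nelson
Quiet Streets   | Hill  
Paper Boats     | Davis 
The Blue Door   | Hill  


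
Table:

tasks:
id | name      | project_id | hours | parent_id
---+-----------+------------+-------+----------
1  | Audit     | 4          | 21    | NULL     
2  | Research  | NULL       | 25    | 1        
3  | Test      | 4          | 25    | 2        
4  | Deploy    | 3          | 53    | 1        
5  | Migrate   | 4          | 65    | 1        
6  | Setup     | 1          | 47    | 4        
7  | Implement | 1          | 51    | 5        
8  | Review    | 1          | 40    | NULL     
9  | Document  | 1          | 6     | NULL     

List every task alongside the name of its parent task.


This is a self-join: tasks is joined to a second copy of itself, matching each row's parent_id to another row's id. Use LEFT JOIN so rows with parent_id=NULL are kept.
  - task 1 (Audit): parent_id=NULL -> NULL
  - task 2 (Research): parent_id=1 -> Audit
  - task 3 (Test): parent_id=2 -> Research
  - task 4 (Deploy): parent_id=1 -> Audit
  - task 5 (Migrate): parent_id=1 -> Audit
  - task 6 (Setup): parent_id=4 -> Deploy
  - task 7 (Implement): parent_id=5 -> Migrate
  - task 8 (Review): parent_id=NULL -> NULL
  - task 9 (Document): parent_id=NULL -> NULL

SQL:
SELECT a.name AS item, b.name AS parent
FROM tasks a
LEFT JOIN tasks b ON a.parent_id = b.id

Result:
item      | parent  
----------+---------
Audit     | NULL    
Research  | Audit   
Test      | Research
Deploy    | Audit   
Migrate   | Audit   
Setup     | Deploy  
Implement | Migrate 
Review    | NULL    
Document  | NULL    


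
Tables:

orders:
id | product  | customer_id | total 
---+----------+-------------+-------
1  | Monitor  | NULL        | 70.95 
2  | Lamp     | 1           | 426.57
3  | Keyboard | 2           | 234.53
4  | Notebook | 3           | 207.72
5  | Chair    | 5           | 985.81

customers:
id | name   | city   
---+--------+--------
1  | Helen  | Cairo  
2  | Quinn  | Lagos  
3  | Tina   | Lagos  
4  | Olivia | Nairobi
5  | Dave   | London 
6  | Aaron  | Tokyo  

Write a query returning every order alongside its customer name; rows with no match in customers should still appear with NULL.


LEFT JOIN keeps every row from orders (the left table); where customer_id has no match in customers, the customer columns become NULL. Walk through each order:
  - order 1 (Monitor): customer_id=NULL, no match -> kept with NULL
  - order 2 (Lamp): customer_id=1 -> matches Helen
  - order 3 (Keyboard): customer_id=2 -> matches Quinn
  - order 4 (Notebook): customer_id=3 -> matches Tina
  - order 5 (Chair): customer_id=5 -> matches Dave
All 5 rows appear; 1 has NULL customer.

SQL:
SELECT a.product, b.name AS customer
FROM orders a
LEFT JOIN customers b ON a.customer_id = b.id

Result:
product  | customer
---------+---------
Monitor  | NULL    
Lamp     | Helen   
Keyboard | Quinn   
Notebook | Tina    
Chair    | Dave    


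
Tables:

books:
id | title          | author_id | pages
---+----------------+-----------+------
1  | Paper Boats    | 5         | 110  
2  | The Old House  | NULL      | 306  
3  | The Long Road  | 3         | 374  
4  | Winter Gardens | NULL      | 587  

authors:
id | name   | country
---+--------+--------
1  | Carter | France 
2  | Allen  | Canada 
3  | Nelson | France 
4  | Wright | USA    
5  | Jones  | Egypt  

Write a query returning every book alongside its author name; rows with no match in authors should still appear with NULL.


LEFT JOIN keeps every row from books (the left table); where author_id has no match in authors, the author columns become NULL. Walk through each book:
  - book 1 (Paper Boats): author_id=5 -> matches Jones
  - book 2 (The Old House): author_id=NULL, no match -> kept with NULL
  - book 3 (The Long Road): author_id=3 -> matches Nelson
  - book 4 (Winter Gardens): author_id=NULL, no match -> kept with NULL
All 4 rows appear; 2 have NULL author.

SQL:
SELECT a.title, b.name AS author
FROM books a
LEFT JOIN authors b ON a.author_id = b.id

Result:
title          | author
---------------+-------
Paper Boats    | Jones 
The Old House  | NULL  
The Long Road  | Nelson
Winter Gardens | NULL  


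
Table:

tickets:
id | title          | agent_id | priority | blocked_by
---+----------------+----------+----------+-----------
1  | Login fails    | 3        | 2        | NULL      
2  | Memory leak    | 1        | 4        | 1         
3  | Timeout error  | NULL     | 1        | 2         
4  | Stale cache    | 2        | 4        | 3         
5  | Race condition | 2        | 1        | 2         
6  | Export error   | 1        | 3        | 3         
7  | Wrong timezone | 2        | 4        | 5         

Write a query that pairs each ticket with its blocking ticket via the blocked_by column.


This is a self-join: tickets is joined to a second copy of itself, matching each row's blocked_by to another row's id. Use LEFT JOIN so rows with blocked_by=NULL are kept.
  - ticket 1 (Login fails): blocked_by=NULL -> NULL
  - ticket 2 (Memory leak): blocked_by=1 -> Login fails
  - ticket 3 (Timeout error): blocked_by=2 -> Memory leak
  - ticket 4 (Stale cache): blocked_by=3 -> Timeout error
  - ticket 5 (Race condition): blocked_by=2 -> Memory leak
  - ticket 6 (Export error): blocked_by=3 -> Timeout error
  - ticket 7 (Wrong timezone): blocked_by=5 -> Race condition

SQL:
SELECT a.title AS item, b.title AS blocked_by
FROM tickets a
LEFT JOIN tickets b ON a.blocked_by = b.id

Result:
item           | blocked_by    
---------------+---------------
Login fails    | NULL          
Memory leak    | Login fails   
Timeout error  | Memory leak   
Stale cache    | Timeout error 
Race condition | Memory leak   
Export error   | Timeout error 
Wrong timezone | Race condition


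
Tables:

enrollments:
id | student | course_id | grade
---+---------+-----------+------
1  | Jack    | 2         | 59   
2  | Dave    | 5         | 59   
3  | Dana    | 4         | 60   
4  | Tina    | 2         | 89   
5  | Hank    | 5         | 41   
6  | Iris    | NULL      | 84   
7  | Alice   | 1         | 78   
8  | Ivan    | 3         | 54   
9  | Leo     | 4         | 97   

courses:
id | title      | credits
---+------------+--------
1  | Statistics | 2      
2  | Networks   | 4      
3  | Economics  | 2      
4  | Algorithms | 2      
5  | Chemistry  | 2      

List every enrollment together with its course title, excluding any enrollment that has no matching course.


INNER JOIN keeps only enrollments rows whose course_id matches an id in courses. Walk through each enrollment:
  - enrollment 1 (Jack): course_id=2 -> matches Networks
  - enrollment 2 (Dave): course_id=5 -> matches Chemistry
  - enrollment 3 (Dana): course_id=4 -> matches Algorithms
  - enrollment 4 (Tina): course_id=2 -> matches Networks
  - enrollment 5 (Hank): course_id=5 -> matches Chemistry
  - enrollment 6 (Iris): course_id=NULL, no match -> dropped
  - enrollment 7 (Alice): course_id=1 -> matches Statistics
  - enrollment 8 (Ivan): course_id=3 -> matches Economics
  - enrollment 9 (Leo): course_id=4 -> matches Algorithms
So 1 of 9 rows is dropped.

SQL:
SELECT a.student, b.title AS course
FROM enrollments a
INNER JOIN courses b ON a.course_id = b.id

Result:
student | course    
--------+-----------
Jack    | Networks  
Dave    | Chemistry 
Dana    | Algorithms
Tina    | Networks  
Hank    | Chemistry 
Alice   | Statistics
Ivan    | Economics 
Leo     | Algorithms


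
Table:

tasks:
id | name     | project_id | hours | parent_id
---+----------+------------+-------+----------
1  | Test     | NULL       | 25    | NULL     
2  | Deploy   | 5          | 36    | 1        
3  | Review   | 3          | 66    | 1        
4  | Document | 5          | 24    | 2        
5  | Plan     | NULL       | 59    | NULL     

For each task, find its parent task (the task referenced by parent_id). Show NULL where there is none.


This is a self-join: tasks is joined to a second copy of itself, matching each row's parent_id to another row's id. Use LEFT JOIN so rows with parent_id=NULL are kept.
  - task 1 (Test): parent_id=NULL -> NULL
  - task 2 (Deploy): parent_id=1 -> Test
  - task 3 (Review): parent_id=1 -> Test
  - task 4 (Document): parent_id=2 -> Deploy
  - task 5 (Plan): parent_id=NULL -> NULL

SQL:
SELECT a.name AS item, b.name AS parent
FROM tasks a
LEFT JOIN tasks b ON a.parent_id = b.id

Result:
item     | parent
---------+-------
Test     | NULL  
Deploy   | Test  
Review   | Test  
Document | Deploy
Plan     | NULL  
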